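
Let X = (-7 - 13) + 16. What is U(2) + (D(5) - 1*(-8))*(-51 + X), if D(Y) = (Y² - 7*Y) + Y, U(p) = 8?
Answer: -157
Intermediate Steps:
X = -4 (X = -20 + 16 = -4)
D(Y) = Y² - 6*Y
U(2) + (D(5) - 1*(-8))*(-51 + X) = 8 + (5*(-6 + 5) - 1*(-8))*(-51 - 4) = 8 + (5*(-1) + 8)*(-55) = 8 + (-5 + 8)*(-55) = 8 + 3*(-55) = 8 - 165 = -157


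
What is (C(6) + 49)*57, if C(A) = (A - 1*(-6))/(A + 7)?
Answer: 36993/13 ≈ 2845.6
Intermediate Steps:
C(A) = (6 + A)/(7 + A) (C(A) = (A + 6)/(7 + A) = (6 + A)/(7 + A))
(C(6) + 49)*57 = ((6 + 6)/(7 + 6) + 49)*57 = (12/13 + 49)*57 = (649/13)*57 = 36993/13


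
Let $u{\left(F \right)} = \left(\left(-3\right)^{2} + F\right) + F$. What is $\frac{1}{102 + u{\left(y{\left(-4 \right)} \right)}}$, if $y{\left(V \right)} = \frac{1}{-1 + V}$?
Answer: $\frac{5}{553} \approx 0.0090416$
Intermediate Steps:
$u{\left(F \right)} = 9 + 2 F$ ($u{\left(F \right)} = \left(9 + F\right) + F = 9 + 2 F$)
$\frac{1}{102 + u{\left(y{\left(-4 \right)} \right)}} = \frac{1}{102 + \left(9 + \frac{2}{-1 - 4}\right)} = \frac{1}{102 + \left(9 + \frac{2}{-5}\right)} = \frac{1}{102 + \left(9 + 2 \left(- \frac{1}{5}\right)\right)} = \frac{1}{102 + \left(9 - \frac{2}{5}\right)} = \frac{1}{102 + \frac{43}{5}} = \frac{1}{\frac{553}{5}} = \frac{5}{553}$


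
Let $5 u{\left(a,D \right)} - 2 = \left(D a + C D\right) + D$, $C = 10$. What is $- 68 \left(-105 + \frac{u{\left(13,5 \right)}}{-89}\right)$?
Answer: $\frac{3185596}{445} \approx 7158.6$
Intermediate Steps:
$u{\left(a,D \right)} = \frac{2}{5} + \frac{11 D}{5} + \frac{D a}{5}$ ($u{\left(a,D \right)} = \frac{2}{5} + \frac{\left(D a + 10 D\right) + D}{5} = \frac{2}{5} + \frac{\left(10 D + D a\right) + D}{5} = \frac{2}{5} + \frac{11 D + D a}{5} = \frac{2}{5} + \left(\frac{11 D}{5} + \frac{D a}{5}\right) = \frac{2}{5} + \frac{11 D}{5} + \frac{D a}{5}$)
$- 68 \left(-105 + \frac{u{\left(13,5 \right)}}{-89}\right) = - 68 \left(-105 + \frac{\frac{2}{5} + \frac{11}{5} \cdot 5 + \frac{1}{5} \cdot 5 \cdot 13}{-89}\right) = - 68 \left(-105 + \left(\frac{2}{5} + 11 + 13\right) \left(- \frac{1}{89}\right)\right) = - 68 \left(-105 + \frac{122}{5} \left(- \frac{1}{89}\right)\right) = - 68 \left(-105 - \frac{122}{445}\right) = \left(-68\right) \left(- \frac{46847}{445}\right) = \frac{3185596}{445}$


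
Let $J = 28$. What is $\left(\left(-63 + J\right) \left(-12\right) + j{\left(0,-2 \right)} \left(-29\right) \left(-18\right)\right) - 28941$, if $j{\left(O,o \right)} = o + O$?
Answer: $-29565$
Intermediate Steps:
$j{\left(O,o \right)} = O + o$
$\left(\left(-63 + J\right) \left(-12\right) + j{\left(0,-2 \right)} \left(-29\right) \left(-18\right)\right) - 28941 = \left(\left(-63 + 28\right) \left(-12\right) + \left(0 - 2\right) \left(-29\right) \left(-18\right)\right) - 28941 = \left(\left(-35\right) \left(-12\right) + \left(-2\right) \left(-29\right) \left(-18\right)\right) - 28941 = \left(420 + 58 \left(-18\right)\right) - 28941 = \left(420 - 1044\right) - 28941 = -624 - 28941 = -29565$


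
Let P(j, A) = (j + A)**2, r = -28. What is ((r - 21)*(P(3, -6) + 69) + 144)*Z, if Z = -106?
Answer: 389868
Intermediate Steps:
P(j, A) = (A + j)**2
((r - 21)*(P(3, -6) + 69) + 144)*Z = ((-28 - 21)*((-6 + 3)**2 + 69) + 144)*(-106) = (-49*((-3)**2 + 69) + 144)*(-106) = (-49*(9 + 69) + 144)*(-106) = (-49*78 + 144)*(-106) = (-3822 + 144)*(-106) = -3678*(-106) = 389868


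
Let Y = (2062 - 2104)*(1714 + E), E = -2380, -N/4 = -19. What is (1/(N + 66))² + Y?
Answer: 564027409/20164 ≈ 27972.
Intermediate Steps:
N = 76 (N = -4*(-19) = 76)
Y = 27972 (Y = (2062 - 2104)*(1714 - 2380) = -42*(-666) = 27972)
(1/(N + 66))² + Y = (1/(76 + 66))² + 27972 = (1/142)² + 27972 = 1/20164 + 27972 = 564027409/20164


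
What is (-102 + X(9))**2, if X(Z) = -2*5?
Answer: 12544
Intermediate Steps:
X(Z) = -10
(-102 + X(9))**2 = (-102 - 10)**2 = (-112)**2 = 12544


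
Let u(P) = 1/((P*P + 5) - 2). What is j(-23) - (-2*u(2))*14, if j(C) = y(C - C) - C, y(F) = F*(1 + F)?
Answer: 27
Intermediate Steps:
u(P) = 1/(3 + P**2) (u(P) = 1/((P**2 + 5) - 2) = 1/((5 + P**2) - 2) = 1/(3 + P**2))
j(C) = -C (j(C) = (C - C)*(1 + (C - C)) - C = 0*(1 + 0) - C = 0*1 - C = 0 - C = -C)
j(-23) - (-2*u(2))*14 = -1*(-23) - (-2/(3 + 2**2))*14 = 23 - (-2/(3 + 4))*14 = 23 - (-2/7)*14 = 23 - (-2*1/7)*14 = 23 - (-2)*14/7 = 23 - 1*(-4) = 23 + 4 = 27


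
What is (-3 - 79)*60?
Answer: -4920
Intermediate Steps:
(-3 - 79)*60 = -82*60 = -4920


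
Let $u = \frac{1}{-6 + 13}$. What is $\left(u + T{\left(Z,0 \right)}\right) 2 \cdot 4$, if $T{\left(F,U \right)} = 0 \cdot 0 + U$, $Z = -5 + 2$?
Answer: $\frac{8}{7} \approx 1.1429$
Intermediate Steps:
$u = \frac{1}{7} \approx 0.14286$
$Z = -3$
$T{\left(F,U \right)} = U$ ($T{\left(F,U \right)} = 0 + U = U$)
$\left(u + T{\left(Z,0 \right)}\right) 2 \cdot 4 = \left(\frac{1}{7} + 0\right) 2 \cdot 4 = \frac{1}{7} \cdot 8 = \frac{8}{7}$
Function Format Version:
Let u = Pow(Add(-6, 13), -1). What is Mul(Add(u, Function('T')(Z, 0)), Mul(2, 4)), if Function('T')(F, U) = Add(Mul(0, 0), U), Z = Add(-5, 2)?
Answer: Rational(8, 7) ≈ 1.1429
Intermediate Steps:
u = Rational(1, 7) (u = Pow(7, -1) = Rational(1, 7) ≈ 0.14286)
Z = -3
Function('T')(F, U) = U (Function('T')(F, U) = Add(0, U) = U)
Mul(Add(u, Function('T')(Z, 0)), Mul(2, 4)) = Mul(Add(Rational(1, 7), 0), Mul(2, 4)) = Mul(Rational(1, 7), 8) = Rational(8, 7)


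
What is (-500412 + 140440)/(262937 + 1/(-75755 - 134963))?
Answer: -75852579896/55405558765 ≈ -1.3690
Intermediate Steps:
(-500412 + 140440)/(262937 + 1/(-75755 - 134963)) = -359972/(262937 + 1/(-210718)) = -359972/(262937 - 1/210718) = -359972/55405558765/210718 = -359972*210718/55405558765 = -75852579896/55405558765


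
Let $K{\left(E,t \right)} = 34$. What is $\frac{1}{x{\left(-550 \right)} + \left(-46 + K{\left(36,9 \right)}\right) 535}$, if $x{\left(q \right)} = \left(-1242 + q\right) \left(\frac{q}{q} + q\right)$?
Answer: $\frac{1}{977388} \approx 1.0231 \cdot 10^{-6}$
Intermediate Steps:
$x{\left(q \right)} = \left(1 + q\right) \left(-1242 + q\right)$ ($x{\left(q \right)} = \left(-1242 + q\right) \left(1 + q\right) = \left(1 + q\right) \left(-1242 + q\right)$)
$\frac{1}{x{\left(-550 \right)} + \left(-46 + K{\left(36,9 \right)}\right) 535} = \frac{1}{\left(-1242 + \left(-550\right)^{2} - -682550\right) + \left(-46 + 34\right) 535} = \frac{1}{\left(-1242 + 302500 + 682550\right) - 6420} = \frac{1}{983808 - 6420} = \frac{1}{977388}$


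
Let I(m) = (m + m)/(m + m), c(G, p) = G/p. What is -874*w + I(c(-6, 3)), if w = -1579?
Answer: 1380047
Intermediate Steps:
I(m) = 1 (I(m) = (2*m)/((2*m)) = (2*m)*(1/(2*m)) = 1)
-874*w + I(c(-6, 3)) = -874*(-1579) + 1 = 1380046 + 1 = 1380047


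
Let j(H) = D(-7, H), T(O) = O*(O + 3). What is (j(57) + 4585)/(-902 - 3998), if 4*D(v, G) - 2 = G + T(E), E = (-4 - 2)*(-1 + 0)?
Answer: -18453/19600 ≈ -0.94148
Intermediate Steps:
E = 6 (E = -6*(-1) = 6)
T(O) = O*(3 + O)
D(v, G) = 14 + G/4 (D(v, G) = ½ + (G + 6*(3 + 6))/4 = ½ + (G + 6*9)/4 = ½ + (G + 54)/4 = ½ + (54 + G)/4 = ½ + (27/2 + G/4) = 14 + G/4)
j(H) = 14 + H/4
(j(57) + 4585)/(-902 - 3998) = ((14 + (¼)*57) + 4585)/(-902 - 3998) = ((14 + 57/4) + 4585)/(-4900) = (113/4 + 4585)*(-1/4900) = (18453/4)*(-1/4900) = -18453/19600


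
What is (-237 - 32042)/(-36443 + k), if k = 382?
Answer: 32279/36061 ≈ 0.89512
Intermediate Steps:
(-237 - 32042)/(-36443 + k) = (-237 - 32042)/(-36443 + 382) = -32279/(-36061) = -32279*(-1/36061) = 32279/36061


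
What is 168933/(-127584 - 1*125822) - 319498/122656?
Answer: -25420839059/7770441584 ≈ -3.2715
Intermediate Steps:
168933/(-127584 - 1*125822) - 319498/122656 = 168933/(-127584 - 125822) - 319498*1/122656 = 168933/(-253406) - 159749/61328 = 168933*(-1/253406) - 159749/61328 = -168933/253406 - 159749/61328 = -25420839059/7770441584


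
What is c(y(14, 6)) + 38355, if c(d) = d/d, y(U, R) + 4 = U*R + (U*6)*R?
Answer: 38356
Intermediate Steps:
y(U, R) = -4 + 7*R*U (y(U, R) = -4 + (U*R + (U*6)*R) = -4 + (R*U + (6*U)*R) = -4 + (R*U + 6*R*U) = -4 + 7*R*U)
c(d) = 1
c(y(14, 6)) + 38355 = 1 + 38355 = 38356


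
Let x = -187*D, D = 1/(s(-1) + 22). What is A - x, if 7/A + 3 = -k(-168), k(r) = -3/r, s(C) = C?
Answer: 23371/3549 ≈ 6.5852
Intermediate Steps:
D = 1/21 (D = 1/(-1 + 22) = 1/21 ≈ 0.047619)
A = -392/169 (A = 7/(-3 - (-3)/(-168)) = 7/(-3 - (-3)*(-1)/168) = 7/(-3 - 1*1/56) = 7/(-3 - 1/56) = 7/(-169/56) = 7*(-56/169) = -392/169 ≈ -2.3195)
x = -187/21 (x = -187*1/21 = -187/21 ≈ -8.9048)
A - x = -392/169 - 1*(-187/21) = -392/169 + 187/21 = 23371/3549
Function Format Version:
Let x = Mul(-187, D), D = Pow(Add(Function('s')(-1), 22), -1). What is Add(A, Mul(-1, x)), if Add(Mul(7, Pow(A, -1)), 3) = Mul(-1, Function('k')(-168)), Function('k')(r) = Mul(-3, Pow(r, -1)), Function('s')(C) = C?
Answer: Rational(23371, 3549) ≈ 6.5852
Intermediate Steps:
D = Rational(1, 21) (D = Pow(Add(-1, 22), -1) = Pow(21, -1) = Rational(1, 21) ≈ 0.047619)
A = Rational(-392, 169) (A = Mul(7, Pow(Add(-3, Mul(-1, Mul(-3, Pow(-168, -1)))), -1)) = Mul(7, Pow(Add(-3, Mul(-1, Mul(-3, Rational(-1, 168)))), -1)) = Mul(7, Pow(Add(-3, Mul(-1, Rational(1, 56))), -1)) = Mul(7, Pow(Add(-3, Rational(-1, 56)), -1)) = Mul(7, Pow(Rational(-169, 56), -1)) = Mul(7, Rational(-56, 169)) = Rational(-392, 169) ≈ -2.3195)
x = Rational(-187, 21) (x = Mul(-187, Rational(1, 21)) = Rational(-187, 21) ≈ -8.9048)
Add(A, Mul(-1, x)) = Add(Rational(-392, 169), Mul(-1, Rational(-187, 21))) = Add(Rational(-392, 169), Rational(187, 21)) = Rational(23371, 3549)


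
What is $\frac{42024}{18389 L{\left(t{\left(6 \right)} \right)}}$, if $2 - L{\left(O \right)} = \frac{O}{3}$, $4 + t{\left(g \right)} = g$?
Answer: $\frac{31518}{18389} \approx 1.714$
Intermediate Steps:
$t{\left(g \right)} = -4 + g$
$L{\left(O \right)} = 2 - \frac{O}{3}$
$\frac{42024}{18389 L{\left(t{\left(6 \right)} \right)}} = \frac{42024}{18389 \left(2 - \frac{-4 + 6}{3}\right)} = \frac{42024}{18389 \left(2 - \frac{2}{3}\right)} = \frac{42024}{18389 \cdot \frac{4}{3}} = \frac{42024}{\frac{73556}{3}} = 42024 \cdot \frac{3}{73556} = \frac{31518}{18389}$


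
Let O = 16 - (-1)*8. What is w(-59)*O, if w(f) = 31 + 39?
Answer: 1680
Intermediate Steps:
w(f) = 70
O = 24 (O = 16 - 1*(-8) = 16 + 8 = 24)
w(-59)*O = 70*24 = 1680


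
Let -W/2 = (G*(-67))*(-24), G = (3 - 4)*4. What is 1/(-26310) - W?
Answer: -338451841/26310 ≈ -12864.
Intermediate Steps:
G = -4 (G = -1*4 = -4)
W = 12864 (W = -2*(-4*(-67))*(-24) = -536*(-24) = -2*(-6432) = 12864)
1/(-26310) - W = 1/(-26310) - 1*12864 = -1/26310 - 12864 = -338451841/26310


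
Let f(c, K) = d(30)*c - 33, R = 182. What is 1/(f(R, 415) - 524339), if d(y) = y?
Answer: -1/518912 ≈ -1.9271e-6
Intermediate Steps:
f(c, K) = -33 + 30*c (f(c, K) = 30*c - 33 = -33 + 30*c)
1/(f(R, 415) - 524339) = 1/((-33 + 30*182) - 524339) = 1/((-33 + 5460) - 524339) = 1/(5427 - 524339) = 1/(-518912) = -1/518912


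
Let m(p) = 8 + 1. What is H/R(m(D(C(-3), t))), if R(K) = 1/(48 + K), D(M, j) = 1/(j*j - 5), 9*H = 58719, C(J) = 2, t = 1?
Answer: 371887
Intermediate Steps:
H = 19573/3 (H = (⅑)*58719 = 19573/3 ≈ 6524.3)
D(M, j) = 1/(-5 + j²) (D(M, j) = 1/(j² - 5) = 1/(-5 + j²))
m(p) = 9
H/R(m(D(C(-3), t))) = 19573/(3*(1/(48 + 9))) = 19573/(3*(1/57)) = (19573/3)*57 = 371887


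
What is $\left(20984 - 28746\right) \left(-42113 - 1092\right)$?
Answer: $335357210$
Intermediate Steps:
$\left(20984 - 28746\right) \left(-42113 - 1092\right) = - 7762 \left(-42113 - 1092\right) = \left(-7762\right) \left(-43205\right) = 335357210$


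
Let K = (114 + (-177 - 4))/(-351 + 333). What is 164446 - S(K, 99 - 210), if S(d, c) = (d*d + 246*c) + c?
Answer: 62159123/324 ≈ 1.9185e+5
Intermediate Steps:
K = 67/18 (K = (114 - 181)/(-18) = -67*(-1/18) = 67/18 ≈ 3.7222)
S(d, c) = d² + 247*c (S(d, c) = (d² + 246*c) + c = d² + 247*c)
164446 - S(K, 99 - 210) = 164446 - ((67/18)² + 247*(99 - 210)) = 164446 - (4489/324 + 247*(-111)) = 164446 - (4489/324 - 27417) = 164446 - 1*(-8878619/324) = 164446 + 8878619/324 = 62159123/324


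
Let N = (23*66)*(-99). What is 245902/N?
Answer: -122951/75141 ≈ -1.6363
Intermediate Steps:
N = -150282 (N = 1518*(-99) = -150282)
245902/N = 245902/(-150282) = 245902*(-1/150282) = -122951/75141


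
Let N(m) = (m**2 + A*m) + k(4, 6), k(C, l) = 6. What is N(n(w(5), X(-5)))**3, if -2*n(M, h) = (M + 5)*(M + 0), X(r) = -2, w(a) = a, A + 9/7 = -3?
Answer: 137947992463/343 ≈ 4.0218e+8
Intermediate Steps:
A = -30/7 (A = -9/7 - 3 = -30/7 ≈ -4.2857)
n(M, h) = -M*(5 + M)/2 (n(M, h) = -(M + 5)*(M + 0)/2 = -(5 + M)*M/2 = -M*(5 + M)/2)
N(m) = 6 + m**2 - 30*m/7 (N(m) = (m**2 - 30*m/7) + 6 = 6 + m**2 - 30*m/7)
N(n(w(5), X(-5)))**3 = (6 + (-1/2*5*(5 + 5))**2 - (-15)*5*(5 + 5)/7)**3 = (6 + (-1/2*5*10)**2 - (-15)*5*10/7)**3 = (6 + (-25)**2 - 30/7*(-25))**3 = (6 + 625 + 750/7)**3 = (5167/7)**3 = 137947992463/343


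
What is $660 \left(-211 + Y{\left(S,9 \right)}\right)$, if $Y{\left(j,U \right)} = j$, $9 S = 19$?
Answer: $- \frac{413600}{3} \approx -1.3787 \cdot 10^{5}$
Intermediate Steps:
$S = \frac{19}{9}$ ($S = \frac{1}{9} \cdot 19 = \frac{19}{9} \approx 2.1111$)
$660 \left(-211 + Y{\left(S,9 \right)}\right) = 660 \left(-211 + \frac{19}{9}\right) = 660 \left(- \frac{1880}{9}\right) = - \frac{413600}{3}$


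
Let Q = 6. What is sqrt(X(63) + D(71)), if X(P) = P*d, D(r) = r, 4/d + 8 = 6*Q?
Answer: 4*sqrt(5) ≈ 8.9443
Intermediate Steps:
d = 1/7 (d = 4/(-8 + 6*6) = 4/(-8 + 36) = 4/28 = 4*(1/28) = 1/7 ≈ 0.14286)
X(P) = P/7 (X(P) = P*(1/7) = P/7)
sqrt(X(63) + D(71)) = sqrt((1/7)*63 + 71) = sqrt(9 + 71) = sqrt(80) = 4*sqrt(5)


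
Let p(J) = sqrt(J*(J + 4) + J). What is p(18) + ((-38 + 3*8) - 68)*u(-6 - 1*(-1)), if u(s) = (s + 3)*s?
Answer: -820 + 3*sqrt(46) ≈ -799.65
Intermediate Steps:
u(s) = s*(3 + s) (u(s) = (3 + s)*s = s*(3 + s))
p(J) = sqrt(J + J*(4 + J)) (p(J) = sqrt(J*(4 + J) + J) = sqrt(J + J*(4 + J)))
p(18) + ((-38 + 3*8) - 68)*u(-6 - 1*(-1)) = sqrt(18*(5 + 18)) + ((-38 + 3*8) - 68)*((-6 - 1*(-1))*(3 + (-6 - 1*(-1)))) = sqrt(18*23) + ((-38 + 24) - 68)*((-6 + 1)*(3 + (-6 + 1))) = sqrt(414) + (-14 - 68)*(-5*(3 - 5)) = 3*sqrt(46) - (-410)*(-2) = 3*sqrt(46) - 82*10 = 3*sqrt(46) - 820 = -820 + 3*sqrt(46)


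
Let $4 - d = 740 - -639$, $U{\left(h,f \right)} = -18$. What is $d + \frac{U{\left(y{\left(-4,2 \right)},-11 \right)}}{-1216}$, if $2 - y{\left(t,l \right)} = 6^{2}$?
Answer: $- \frac{835991}{608} \approx -1375.0$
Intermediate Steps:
$y{\left(t,l \right)} = -34$ ($y{\left(t,l \right)} = 2 - 6^{2} = 2 - 36 = -34$)
$d = -1375$ ($d = 4 - \left(740 - -639\right) = 4 - \left(740 + 639\right) = 4 - 1379 = -1375$)
$d + \frac{U{\left(y{\left(-4,2 \right)},-11 \right)}}{-1216} = -1375 + \frac{1}{-1216} \left(-18\right) = -1375 - - \frac{9}{608} = -1375 + \frac{9}{608} = - \frac{835991}{608}$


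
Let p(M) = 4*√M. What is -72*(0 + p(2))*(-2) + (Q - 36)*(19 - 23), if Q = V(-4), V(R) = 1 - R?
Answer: 124 + 576*√2 ≈ 938.59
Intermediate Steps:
Q = 5 (Q = 1 - 1*(-4) = 1 + 4 = 5)
-72*(0 + p(2))*(-2) + (Q - 36)*(19 - 23) = -72*(0 + 4*√2)*(-2) + (5 - 36)*(19 - 23) = -72*4*√2*(-2) - 31*(-4) = -(-576)*√2 + 124 = 576*√2 + 124 = 124 + 576*√2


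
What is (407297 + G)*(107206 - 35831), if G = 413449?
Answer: 58580745750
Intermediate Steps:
(407297 + G)*(107206 - 35831) = (407297 + 413449)*(107206 - 35831) = 820746*71375 = 58580745750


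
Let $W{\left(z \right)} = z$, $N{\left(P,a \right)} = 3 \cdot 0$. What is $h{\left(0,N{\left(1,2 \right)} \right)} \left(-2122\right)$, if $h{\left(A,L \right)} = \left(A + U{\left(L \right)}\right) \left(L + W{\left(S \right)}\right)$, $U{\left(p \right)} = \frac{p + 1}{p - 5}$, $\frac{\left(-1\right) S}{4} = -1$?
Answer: $\frac{8488}{5} \approx 1697.6$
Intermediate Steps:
$N{\left(P,a \right)} = 0$
$S = 4$ ($S = \left(-4\right) \left(-1\right) = 4$)
$U{\left(p \right)} = \frac{1 + p}{-5 + p}$
$h{\left(A,L \right)} = \left(4 + L\right) \left(A + \frac{1 + L}{-5 + L}\right)$ ($h{\left(A,L \right)} = \left(A + \frac{1 + L}{-5 + L}\right) \left(L + 4\right) = \left(A + \frac{1 + L}{-5 + L}\right) \left(4 + L\right) = \left(4 + L\right) \left(A + \frac{1 + L}{-5 + L}\right)$)
$h{\left(0,N{\left(1,2 \right)} \right)} \left(-2122\right) = \frac{4 + 4 \cdot 0 + 0 \left(1 + 0\right) + 0 \left(-5 + 0\right) \left(4 + 0\right)}{-5 + 0} \left(-2122\right) = \frac{4 + 0 + 0 \cdot 1 + 0 \left(-5\right) 4}{-5} \left(-2122\right) = - \frac{4 + 0 + 0 + 0}{5} \left(-2122\right) = \left(- \frac{1}{5}\right) 4 \left(-2122\right) = \left(- \frac{4}{5}\right) \left(-2122\right) = \frac{8488}{5}$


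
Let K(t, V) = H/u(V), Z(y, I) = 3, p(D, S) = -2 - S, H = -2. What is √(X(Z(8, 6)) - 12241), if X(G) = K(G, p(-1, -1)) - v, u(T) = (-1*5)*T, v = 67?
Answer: 3*I*√34190/5 ≈ 110.94*I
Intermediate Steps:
u(T) = -5*T
K(t, V) = 2/(5*V) (K(t, V) = -2*(-1/(5*V)) = -(-2)/(5*V) = 2/(5*V))
X(G) = -337/5 (X(G) = 2/(5*(-2 - 1*(-1))) - 1*67 = 2/(5*(-2 + 1)) - 67 = (⅖)/(-1) - 67 = (⅖)*(-1) - 67 = -⅖ - 67 = -337/5)
√(X(Z(8, 6)) - 12241) = √(-337/5 - 12241) = √(-61542/5) = 3*I*√34190/5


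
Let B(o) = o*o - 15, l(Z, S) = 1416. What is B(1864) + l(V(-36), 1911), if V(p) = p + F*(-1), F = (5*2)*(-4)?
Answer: 3475897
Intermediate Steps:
F = -40 (F = 10*(-4) = -40)
V(p) = 40 + p (V(p) = p - 40*(-1) = p + 40 = 40 + p)
B(o) = -15 + o² (B(o) = o² - 15 = -15 + o²)
B(1864) + l(V(-36), 1911) = (-15 + 1864²) + 1416 = (-15 + 3474496) + 1416 = 3474481 + 1416 = 3475897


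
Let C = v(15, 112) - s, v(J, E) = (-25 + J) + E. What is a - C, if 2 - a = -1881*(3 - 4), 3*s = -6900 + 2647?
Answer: -10196/3 ≈ -3398.7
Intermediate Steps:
s = -4253/3 (s = (-6900 + 2647)/3 = (⅓)*(-4253) = -4253/3 ≈ -1417.7)
v(J, E) = -25 + E + J
a = -1879 (a = 2 - (-1881)*(3 - 4) = 2 - (-1881)*(-1) = 2 - 1*1881 = 2 - 1881 = -1879)
C = 4559/3 (C = (-25 + 112 + 15) - 1*(-4253/3) = 102 + 4253/3 = 4559/3 ≈ 1519.7)
a - C = -1879 - 1*4559/3 = -1879 - 4559/3 = -10196/3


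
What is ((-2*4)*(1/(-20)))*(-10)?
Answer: -4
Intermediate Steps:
((-2*4)*(1/(-20)))*(-10) = -8*(-1)/20*(-10) = -8*(-1/20)*(-10) = (⅖)*(-10) = -4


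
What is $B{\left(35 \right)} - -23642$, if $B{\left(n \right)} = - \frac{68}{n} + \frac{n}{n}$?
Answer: $\frac{827437}{35} \approx 23641.0$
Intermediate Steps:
$B{\left(n \right)} = 1 - \frac{68}{n}$ ($B{\left(n \right)} = - \frac{68}{n} + 1 = 1 - \frac{68}{n}$)
$B{\left(35 \right)} - -23642 = \frac{-68 + 35}{35} - -23642 = \frac{1}{35} \left(-33\right) + 23642 = - \frac{33}{35} + 23642 = \frac{827437}{35}$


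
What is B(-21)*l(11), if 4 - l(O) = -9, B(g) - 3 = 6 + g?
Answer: -156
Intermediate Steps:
B(g) = 9 + g (B(g) = 3 + (6 + g) = 9 + g)
l(O) = 13 (l(O) = 4 - 1*(-9) = 4 + 9 = 13)
B(-21)*l(11) = (9 - 21)*13 = -12*13 = -156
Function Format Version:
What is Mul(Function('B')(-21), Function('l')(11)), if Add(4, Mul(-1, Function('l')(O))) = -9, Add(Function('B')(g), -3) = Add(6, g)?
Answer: -156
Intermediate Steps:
Function('B')(g) = Add(9, g) (Function('B')(g) = Add(3, Add(6, g)) = Add(9, g))
Function('l')(O) = 13 (Function('l')(O) = Add(4, Mul(-1, -9)) = Add(4, 9) = 13)
Mul(Function('B')(-21), Function('l')(11)) = Mul(Add(9, -21), 13) = Mul(-12, 13) = -156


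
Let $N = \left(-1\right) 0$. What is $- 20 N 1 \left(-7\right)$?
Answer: $0$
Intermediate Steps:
$N = 0$
$- 20 N 1 \left(-7\right) = \left(-20\right) 0 \cdot 1 \left(-7\right) = 0 \left(-7\right) = 0$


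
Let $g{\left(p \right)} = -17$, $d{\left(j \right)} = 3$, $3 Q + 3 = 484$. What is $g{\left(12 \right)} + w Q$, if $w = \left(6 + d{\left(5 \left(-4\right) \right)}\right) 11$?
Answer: $15856$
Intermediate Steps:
$Q = \frac{481}{3}$ ($Q = -1 + \frac{1}{3} \cdot 484 = -1 + \frac{484}{3} = \frac{481}{3} \approx 160.33$)
$w = 99$ ($w = \left(6 + 3\right) 11 = 9 \cdot 11 = 99$)
$g{\left(12 \right)} + w Q = -17 + 99 \cdot \frac{481}{3} = -17 + 15873 = 15856$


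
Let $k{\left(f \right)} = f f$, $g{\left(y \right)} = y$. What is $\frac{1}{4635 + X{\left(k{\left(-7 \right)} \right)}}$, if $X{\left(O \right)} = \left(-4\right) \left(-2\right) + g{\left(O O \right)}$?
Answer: $\frac{1}{7044} \approx 0.00014196$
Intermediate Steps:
$k{\left(f \right)} = f^{2}$
$X{\left(O \right)} = 8 + O^{2}$ ($X{\left(O \right)} = \left(-4\right) \left(-2\right) + O O = 8 + O^{2}$)
$\frac{1}{4635 + X{\left(k{\left(-7 \right)} \right)}} = \frac{1}{4635 + \left(8 + \left(\left(-7\right)^{2}\right)^{2}\right)} = \frac{1}{4635 + \left(8 + 49^{2}\right)} = \frac{1}{4635 + \left(8 + 2401\right)} = \frac{1}{4635 + 2409} = \frac{1}{7044}$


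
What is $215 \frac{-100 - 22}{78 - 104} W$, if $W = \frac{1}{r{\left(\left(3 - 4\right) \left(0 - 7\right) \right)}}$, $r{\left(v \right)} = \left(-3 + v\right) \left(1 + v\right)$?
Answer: $\frac{13115}{416} \approx 31.526$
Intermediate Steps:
$r{\left(v \right)} = \left(1 + v\right) \left(-3 + v\right)$
$W = \frac{1}{32}$ ($W = \frac{1}{-3 + \left(\left(3 - 4\right) \left(0 - 7\right)\right)^{2} - 2 \left(3 - 4\right) \left(0 - 7\right)} = \frac{1}{-3 + \left(\left(-1\right) \left(-7\right)\right)^{2} - 2 \left(\left(-1\right) \left(-7\right)\right)} = \frac{1}{-3 + 7^{2} - 14} = \frac{1}{-3 + 49 - 14} = \frac{1}{32} \approx 0.03125$)
$215 \frac{-100 - 22}{78 - 104} W = 215 \frac{-100 - 22}{78 - 104} \cdot \frac{1}{32} = 215 \left(- \frac{122}{-26}\right) \frac{1}{32} = 215 \left(\left(-122\right) \left(- \frac{1}{26}\right)\right) \frac{1}{32} = 215 \cdot \frac{61}{13} \cdot \frac{1}{32} = \frac{13115}{13} \cdot \frac{1}{32} = \frac{13115}{416}$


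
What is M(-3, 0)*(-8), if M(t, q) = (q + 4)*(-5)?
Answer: 160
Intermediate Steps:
M(t, q) = -20 - 5*q (M(t, q) = (4 + q)*(-5) = -20 - 5*q)
M(-3, 0)*(-8) = (-20 - 5*0)*(-8) = (-20 + 0)*(-8) = -20*(-8) = 160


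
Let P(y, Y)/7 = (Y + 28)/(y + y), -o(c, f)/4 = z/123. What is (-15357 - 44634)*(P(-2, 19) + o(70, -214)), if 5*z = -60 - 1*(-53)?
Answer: 4043853331/820 ≈ 4.9315e+6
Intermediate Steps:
z = -7/5 (z = (-60 - 1*(-53))/5 = (-60 + 53)/5 = (1/5)*(-7) = -7/5 ≈ -1.4000)
o(c, f) = 28/615 (o(c, f) = -(-28)/(5*123) = -4*(-7/615) = 28/615)
P(y, Y) = 7*(28 + Y)/(2*y) (P(y, Y) = 7*((Y + 28)/(y + y)) = 7*((28 + Y)/((2*y))) = 7*((28 + Y)*(1/(2*y))) = 7*((28 + Y)/(2*y)) = 7*(28 + Y)/(2*y))
(-15357 - 44634)*(P(-2, 19) + o(70, -214)) = (-15357 - 44634)*((7/2)*(28 + 19)/(-2) + 28/615) = -59991*((7/2)*(-1/2)*47 + 28/615) = -59991*(-329/4 + 28/615) = -59991*(-202223/2460) = 4043853331/820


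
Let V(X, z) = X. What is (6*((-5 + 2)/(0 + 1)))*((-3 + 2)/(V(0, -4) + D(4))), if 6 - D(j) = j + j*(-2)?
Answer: 9/5 ≈ 1.8000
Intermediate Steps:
D(j) = 6 + j (D(j) = 6 - (j + j*(-2)) = 6 - (j - 2*j) = 6 - (-1)*j = 6 + j)
(6*((-5 + 2)/(0 + 1)))*((-3 + 2)/(V(0, -4) + D(4))) = (6*((-5 + 2)/(0 + 1)))*((-3 + 2)/(0 + (6 + 4))) = (6*(-3/1))*(-1/(0 + 10)) = (6*(-3*1))*(-1/10) = (6*(-3))*(-1*1/10) = -18*(-1/10) = 9/5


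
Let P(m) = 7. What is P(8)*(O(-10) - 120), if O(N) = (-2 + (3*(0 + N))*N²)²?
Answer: 63083188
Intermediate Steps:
O(N) = (-2 + 3*N³)² (O(N) = (-2 + (3*N)*N²)² = (-2 + 3*N³)²)
P(8)*(O(-10) - 120) = 7*((-2 + 3*(-10)³)² - 120) = 7*((-2 + 3*(-1000))² - 120) = 7*((-2 - 3000)² - 120) = 7*((-3002)² - 120) = 7*(9012004 - 120) = 7*9011884 = 63083188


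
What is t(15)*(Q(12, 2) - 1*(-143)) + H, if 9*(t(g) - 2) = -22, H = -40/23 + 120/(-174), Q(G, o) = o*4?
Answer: -417448/6003 ≈ -69.540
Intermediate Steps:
Q(G, o) = 4*o
H = -1620/667 (H = -40*1/23 + 120*(-1/174) = -40/23 - 20/29 = -1620/667 ≈ -2.4288)
t(g) = -4/9 (t(g) = 2 + (1/9)*(-22) = 2 - 22/9 = -4/9)
t(15)*(Q(12, 2) - 1*(-143)) + H = -4*(4*2 - 1*(-143))/9 - 1620/667 = -4*(8 + 143)/9 - 1620/667 = -4/9*151 - 1620/667 = -604/9 - 1620/667 = -417448/6003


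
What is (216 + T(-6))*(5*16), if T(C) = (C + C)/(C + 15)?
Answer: 51520/3 ≈ 17173.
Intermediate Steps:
T(C) = 2*C/(15 + C) (T(C) = (2*C)/(15 + C) = 2*C/(15 + C))
(216 + T(-6))*(5*16) = (216 + 2*(-6)/(15 - 6))*(5*16) = (216 + 2*(-6)/9)*80 = (216 + 2*(-6)*(⅑))*80 = (216 - 4/3)*80 = (644/3)*80 = 51520/3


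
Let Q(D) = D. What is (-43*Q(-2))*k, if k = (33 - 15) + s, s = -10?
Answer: 688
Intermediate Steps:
k = 8 (k = (33 - 15) - 10 = 18 - 10 = 8)
(-43*Q(-2))*k = -43*(-2)*8 = 86*8 = 688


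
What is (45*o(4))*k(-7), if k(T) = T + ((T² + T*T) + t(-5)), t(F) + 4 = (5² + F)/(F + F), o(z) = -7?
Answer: -26775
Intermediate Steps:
t(F) = -4 + (25 + F)/(2*F) (t(F) = -4 + (5² + F)/(F + F) = -4 + (25 + F)/((2*F)) = -4 + (25 + F)*(1/(2*F)) = -4 + (25 + F)/(2*F))
k(T) = -6 + T + 2*T² (k(T) = T + ((T² + T*T) + (½)*(25 - 7*(-5))/(-5)) = T + ((T² + T²) + (½)*(-⅕)*(25 + 35)) = T + (2*T² + (½)*(-⅕)*60) = T + (2*T² - 6) = T + (-6 + 2*T²) = -6 + T + 2*T²)
(45*o(4))*k(-7) = (45*(-7))*(-6 - 7 + 2*(-7)²) = -315*(-6 - 7 + 2*49) = -315*(-6 - 7 + 98) = -315*85 = -26775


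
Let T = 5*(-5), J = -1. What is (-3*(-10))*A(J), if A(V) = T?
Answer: -750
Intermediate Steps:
T = -25
A(V) = -25
(-3*(-10))*A(J) = -3*(-10)*(-25) = 30*(-25) = -750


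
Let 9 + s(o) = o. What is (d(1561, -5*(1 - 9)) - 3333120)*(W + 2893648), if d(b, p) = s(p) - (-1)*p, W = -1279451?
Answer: -5380197696653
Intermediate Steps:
s(o) = -9 + o
d(b, p) = -9 + 2*p (d(b, p) = (-9 + p) - (-1)*p = (-9 + p) + p = -9 + 2*p)
(d(1561, -5*(1 - 9)) - 3333120)*(W + 2893648) = ((-9 + 2*(-5*(1 - 9))) - 3333120)*(-1279451 + 2893648) = ((-9 + 2*(-5*(-8))) - 3333120)*1614197 = ((-9 + 2*40) - 3333120)*1614197 = ((-9 + 80) - 3333120)*1614197 = (71 - 3333120)*1614197 = -3333049*1614197 = -5380197696653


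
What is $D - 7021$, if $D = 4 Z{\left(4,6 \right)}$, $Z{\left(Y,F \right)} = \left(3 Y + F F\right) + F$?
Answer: $-6805$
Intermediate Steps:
$Z{\left(Y,F \right)} = F + F^{2} + 3 Y$ ($Z{\left(Y,F \right)} = \left(3 Y + F^{2}\right) + F = \left(F^{2} + 3 Y\right) + F = F + F^{2} + 3 Y$)
$D = 216$ ($D = 4 \left(6 + 6^{2} + 3 \cdot 4\right) = 4 \left(6 + 36 + 12\right) = 4 \cdot 54 = 216$)
$D - 7021 = 216 - 7021 = -6805$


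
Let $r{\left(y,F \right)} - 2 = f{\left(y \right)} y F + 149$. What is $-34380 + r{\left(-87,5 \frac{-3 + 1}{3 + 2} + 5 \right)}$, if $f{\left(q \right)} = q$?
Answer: $-11522$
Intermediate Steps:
$r{\left(y,F \right)} = 151 + F y^{2}$ ($r{\left(y,F \right)} = 2 + \left(y y F + 149\right) = 2 + \left(y^{2} F + 149\right) = 2 + \left(F y^{2} + 149\right) = 2 + \left(149 + F y^{2}\right) = 151 + F y^{2}$)
$-34380 + r{\left(-87,5 \frac{-3 + 1}{3 + 2} + 5 \right)} = -34380 + \left(151 + \left(5 \frac{-3 + 1}{3 + 2} + 5\right) \left(-87\right)^{2}\right) = -34380 + \left(151 + \left(5 \left(- \frac{2}{5}\right) + 5\right) 7569\right) = -34380 + \left(151 + \left(-2 + 5\right) 7569\right) = -34380 + \left(151 + 3 \cdot 7569\right) = -34380 + \left(151 + 22707\right) = -34380 + 22858 = -11522$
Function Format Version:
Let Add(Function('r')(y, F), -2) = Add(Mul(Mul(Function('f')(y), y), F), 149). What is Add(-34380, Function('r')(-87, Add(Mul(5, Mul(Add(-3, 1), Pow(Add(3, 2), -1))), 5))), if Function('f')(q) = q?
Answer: -11522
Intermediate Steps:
Function('r')(y, F) = Add(151, Mul(F, Pow(y, 2))) (Function('r')(y, F) = Add(2, Add(Mul(Mul(y, y), F), 149)) = Add(2, Add(Mul(Pow(y, 2), F), 149)) = Add(2, Add(Mul(F, Pow(y, 2)), 149)) = Add(2, Add(149, Mul(F, Pow(y, 2)))) = Add(151, Mul(F, Pow(y, 2))))
Add(-34380, Function('r')(-87, Add(Mul(5, Mul(Add(-3, 1), Pow(Add(3, 2), -1))), 5))) = Add(-34380, Add(151, Mul(Add(Mul(5, Mul(Add(-3, 1), Pow(Add(3, 2), -1))), 5), Pow(-87, 2)))) = Add(-34380, Add(151, Mul(Add(Mul(5, Mul(-2, Pow(5, -1))), 5), 7569))) = Add(-34380, Add(151, Mul(Add(Mul(5, Mul(-2, Rational(1, 5))), 5), 7569))) = Add(-34380, Add(151, Mul(Add(Mul(5, Rational(-2, 5)), 5), 7569))) = Add(-34380, Add(151, Mul(Add(-2, 5), 7569))) = Add(-34380, Add(151, Mul(3, 7569))) = Add(-34380, Add(151, 22707)) = Add(-34380, 22858) = -11522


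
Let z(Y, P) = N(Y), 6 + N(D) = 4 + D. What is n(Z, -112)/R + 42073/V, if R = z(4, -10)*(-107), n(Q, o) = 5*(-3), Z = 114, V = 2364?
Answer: 4519541/252948 ≈ 17.867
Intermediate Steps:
N(D) = -2 + D (N(D) = -6 + (4 + D) = -2 + D)
z(Y, P) = -2 + Y
n(Q, o) = -15
R = -214 (R = (-2 + 4)*(-107) = 2*(-107) = -214)
n(Z, -112)/R + 42073/V = -15/(-214) + 42073/2364 = -15*(-1/214) + 42073*(1/2364) = 15/214 + 42073/2364 = 4519541/252948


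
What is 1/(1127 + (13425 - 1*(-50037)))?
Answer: 1/64589 ≈ 1.5483e-5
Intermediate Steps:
1/(1127 + (13425 - 1*(-50037))) = 1/(1127 + (13425 + 50037)) = 1/(1127 + 63462) = 1/64589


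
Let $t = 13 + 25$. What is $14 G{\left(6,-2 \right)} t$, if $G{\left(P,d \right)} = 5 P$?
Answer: $15960$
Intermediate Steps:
$t = 38$
$14 G{\left(6,-2 \right)} t = 14 \cdot 5 \cdot 6 \cdot 38 = 14 \cdot 30 \cdot 38 = 420 \cdot 38 = 15960$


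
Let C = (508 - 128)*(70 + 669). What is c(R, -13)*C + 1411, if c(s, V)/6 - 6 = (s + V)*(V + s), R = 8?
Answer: 52233931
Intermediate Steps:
c(s, V) = 36 + 6*(V + s)² (c(s, V) = 36 + 6*((s + V)*(V + s)) = 36 + 6*((V + s)*(V + s)) = 36 + 6*(V + s)²)
C = 280820 (C = 380*739 = 280820)
c(R, -13)*C + 1411 = (36 + 6*(-13 + 8)²)*280820 + 1411 = (36 + 6*(-5)²)*280820 + 1411 = (36 + 6*25)*280820 + 1411 = (36 + 150)*280820 + 1411 = 186*280820 + 1411 = 52232520 + 1411 = 52233931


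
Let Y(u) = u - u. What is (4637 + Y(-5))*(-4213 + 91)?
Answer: -19113714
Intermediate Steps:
Y(u) = 0
(4637 + Y(-5))*(-4213 + 91) = (4637 + 0)*(-4213 + 91) = 4637*(-4122) = -19113714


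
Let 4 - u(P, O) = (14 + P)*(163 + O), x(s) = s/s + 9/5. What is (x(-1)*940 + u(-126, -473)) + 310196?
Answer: 278112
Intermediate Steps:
x(s) = 14/5 (x(s) = 1 + 9*(⅕) = 1 + 9/5 = 14/5)
u(P, O) = 4 - (14 + P)*(163 + O)
(x(-1)*940 + u(-126, -473)) + 310196 = ((14/5)*940 + (-2278 - 163*(-126) - 14*(-473) - 1*(-473)*(-126))) + 310196 = (2632 + (-2278 + 20538 + 6622 - 59598)) + 310196 = (2632 - 34716) + 310196 = -32084 + 310196 = 278112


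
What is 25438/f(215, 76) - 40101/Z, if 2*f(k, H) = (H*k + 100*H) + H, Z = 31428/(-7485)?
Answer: 158450797/16587 ≈ 9552.7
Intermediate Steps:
Z = -10476/2495 (Z = 31428*(-1/7485) = -10476/2495 ≈ -4.1988)
f(k, H) = 101*H/2 + H*k/2 (f(k, H) = ((H*k + 100*H) + H)/2 = ((100*H + H*k) + H)/2 = (101*H + H*k)/2 = 101*H/2 + H*k/2)
25438/f(215, 76) - 40101/Z = 25438/(((½)*76*(101 + 215))) - 40101/(-10476/2495) = 25438/(((½)*76*316)) - 40101*(-2495/10476) = 25438/12008 + 33350665/3492 = 25438*(1/12008) + 33350665/3492 = 161/76 + 33350665/3492 = 158450797/16587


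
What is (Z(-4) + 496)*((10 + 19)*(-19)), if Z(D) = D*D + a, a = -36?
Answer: -262276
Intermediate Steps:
Z(D) = -36 + D² (Z(D) = D*D - 36 = D² - 36 = -36 + D²)
(Z(-4) + 496)*((10 + 19)*(-19)) = ((-36 + (-4)²) + 496)*((10 + 19)*(-19)) = ((-36 + 16) + 496)*(29*(-19)) = (-20 + 496)*(-551) = 476*(-551) = -262276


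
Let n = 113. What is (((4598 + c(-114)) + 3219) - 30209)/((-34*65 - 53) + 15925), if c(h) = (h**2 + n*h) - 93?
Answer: -7457/4554 ≈ -1.6375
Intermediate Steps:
c(h) = -93 + h**2 + 113*h (c(h) = (h**2 + 113*h) - 93 = -93 + h**2 + 113*h)
(((4598 + c(-114)) + 3219) - 30209)/((-34*65 - 53) + 15925) = (((4598 + (-93 + (-114)**2 + 113*(-114))) + 3219) - 30209)/((-34*65 - 53) + 15925) = (((4598 + (-93 + 12996 - 12882)) + 3219) - 30209)/((-2210 - 53) + 15925) = (((4598 + 21) + 3219) - 30209)/(-2263 + 15925) = ((4619 + 3219) - 30209)/13662 = (7838 - 30209)*(1/13662) = -22371*1/13662 = -7457/4554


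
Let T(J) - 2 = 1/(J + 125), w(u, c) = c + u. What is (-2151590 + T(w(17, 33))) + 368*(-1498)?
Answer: -472999099/175 ≈ -2.7029e+6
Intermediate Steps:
T(J) = 2 + 1/(125 + J) (T(J) = 2 + 1/(J + 125) = 2 + 1/(125 + J))
(-2151590 + T(w(17, 33))) + 368*(-1498) = (-2151590 + (251 + 2*(33 + 17))/(125 + (33 + 17))) + 368*(-1498) = (-2151590 + (251 + 2*50)/(125 + 50)) - 551264 = (-2151590 + (251 + 100)/175) - 551264 = (-2151590 + (1/175)*351) - 551264 = (-2151590 + 351/175) - 551264 = -376527899/175 - 551264 = -472999099/175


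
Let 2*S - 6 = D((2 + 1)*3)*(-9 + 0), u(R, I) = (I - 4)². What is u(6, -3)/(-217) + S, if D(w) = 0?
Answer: 86/31 ≈ 2.7742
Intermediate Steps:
u(R, I) = (-4 + I)²
S = 3 (S = 3 + (0*(-9 + 0))/2 = 3 + (0*(-9))/2 = 3 + (½)*0 = 3 + 0 = 3)
u(6, -3)/(-217) + S = (-4 - 3)²/(-217) + 3 = (-7)²*(-1/217) + 3 = 49*(-1/217) + 3 = -7/31 + 3 = 86/31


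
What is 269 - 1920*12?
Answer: -22771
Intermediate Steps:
269 - 1920*12 = 269 - 480*48 = 269 - 23040 = -22771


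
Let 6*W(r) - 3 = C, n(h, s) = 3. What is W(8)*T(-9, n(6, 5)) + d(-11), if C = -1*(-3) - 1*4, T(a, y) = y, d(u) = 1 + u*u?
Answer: 123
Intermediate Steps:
d(u) = 1 + u**2
C = -1 (C = 3 - 4 = -1)
W(r) = 1/3 (W(r) = 1/2 + (1/6)*(-1) = 1/2 - 1/6 = 1/3)
W(8)*T(-9, n(6, 5)) + d(-11) = (1/3)*3 + (1 + (-11)**2) = 1 + (1 + 121) = 1 + 122 = 123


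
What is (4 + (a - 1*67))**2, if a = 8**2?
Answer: 1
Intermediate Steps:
a = 64
(4 + (a - 1*67))**2 = (4 + (64 - 1*67))**2 = (4 + (64 - 67))**2 = (4 - 3)**2 = 1**2 = 1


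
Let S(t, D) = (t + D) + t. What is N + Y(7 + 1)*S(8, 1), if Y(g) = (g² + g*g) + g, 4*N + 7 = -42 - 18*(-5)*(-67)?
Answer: 3169/4 ≈ 792.25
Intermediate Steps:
N = -6079/4 (N = -7/4 + (-42 - 18*(-5)*(-67))/4 = -7/4 + (-42 + 90*(-67))/4 = -7/4 + (-42 - 6030)/4 = -7/4 + (¼)*(-6072) = -7/4 - 1518 = -6079/4 ≈ -1519.8)
Y(g) = g + 2*g² (Y(g) = (g² + g²) + g = 2*g² + g = g + 2*g²)
S(t, D) = D + 2*t (S(t, D) = (D + t) + t = D + 2*t)
N + Y(7 + 1)*S(8, 1) = -6079/4 + ((7 + 1)*(1 + 2*(7 + 1)))*(1 + 2*8) = -6079/4 + (8*(1 + 2*8))*(1 + 16) = -6079/4 + (8*(1 + 16))*17 = -6079/4 + (8*17)*17 = -6079/4 + 136*17 = -6079/4 + 2312 = 3169/4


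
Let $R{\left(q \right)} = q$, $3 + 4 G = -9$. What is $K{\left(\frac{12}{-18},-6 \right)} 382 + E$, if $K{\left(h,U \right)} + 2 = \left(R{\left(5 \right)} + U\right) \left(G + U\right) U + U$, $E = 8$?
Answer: $-23676$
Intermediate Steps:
$G = -3$ ($G = - \frac{3}{4} + \frac{1}{4} \left(-9\right) = - \frac{3}{4} - \frac{9}{4} = -3$)
$K{\left(h,U \right)} = -2 + U + U \left(-3 + U\right) \left(5 + U\right)$ ($K{\left(h,U \right)} = -2 + \left(\left(5 + U\right) \left(-3 + U\right) U + U\right) = -2 + \left(\left(-3 + U\right) \left(5 + U\right) U + U\right) = -2 + \left(U \left(-3 + U\right) \left(5 + U\right) + U\right) = -2 + \left(U + U \left(-3 + U\right) \left(5 + U\right)\right) = -2 + U + U \left(-3 + U\right) \left(5 + U\right)$)
$K{\left(\frac{12}{-18},-6 \right)} 382 + E = \left(-2 + \left(-6\right)^{3} - -84 + 2 \left(-6\right)^{2}\right) 382 + 8 = \left(-2 - 216 + 84 + 2 \cdot 36\right) 382 + 8 = \left(-2 - 216 + 84 + 72\right) 382 + 8 = \left(-62\right) 382 + 8 = -23684 + 8 = -23676$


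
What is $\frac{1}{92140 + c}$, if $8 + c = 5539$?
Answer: $\frac{1}{97671} \approx 1.0238 \cdot 10^{-5}$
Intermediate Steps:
$c = 5531$ ($c = -8 + 5539 = 5531$)
$\frac{1}{92140 + c} = \frac{1}{92140 + 5531} = \frac{1}{97671}$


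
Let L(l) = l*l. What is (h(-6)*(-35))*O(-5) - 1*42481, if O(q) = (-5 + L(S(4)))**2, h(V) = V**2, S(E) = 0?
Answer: -73981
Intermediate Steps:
L(l) = l**2
O(q) = 25 (O(q) = (-5 + 0**2)**2 = (-5 + 0)**2 = (-5)**2 = 25)
(h(-6)*(-35))*O(-5) - 1*42481 = ((-6)**2*(-35))*25 - 1*42481 = (36*(-35))*25 - 42481 = -1260*25 - 42481 = -31500 - 42481 = -73981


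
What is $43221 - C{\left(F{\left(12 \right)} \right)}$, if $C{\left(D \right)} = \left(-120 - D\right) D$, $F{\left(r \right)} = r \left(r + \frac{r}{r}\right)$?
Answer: $86277$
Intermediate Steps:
$F{\left(r \right)} = r \left(1 + r\right)$ ($F{\left(r \right)} = r \left(r + 1\right) = r \left(1 + r\right)$)
$C{\left(D \right)} = D \left(-120 - D\right)$
$43221 - C{\left(F{\left(12 \right)} \right)} = 43221 - - 12 \left(1 + 12\right) \left(120 + 12 \left(1 + 12\right)\right) = 43221 - - 12 \cdot 13 \left(120 + 12 \cdot 13\right) = 43221 - \left(-1\right) 156 \left(120 + 156\right) = 43221 - \left(-1\right) 156 \cdot 276 = 43221 - -43056 = 43221 + 43056 = 86277$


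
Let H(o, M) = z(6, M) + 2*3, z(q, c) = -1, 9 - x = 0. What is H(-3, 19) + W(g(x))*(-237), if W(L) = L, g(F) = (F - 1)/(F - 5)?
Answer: -469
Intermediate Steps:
x = 9 (x = 9 - 1*0 = 9 + 0 = 9)
g(F) = (-1 + F)/(-5 + F)
H(o, M) = 5 (H(o, M) = -1 + 2*3 = -1 + 6 = 5)
H(-3, 19) + W(g(x))*(-237) = 5 + ((-1 + 9)/(-5 + 9))*(-237) = 5 + (8/4)*(-237) = 5 + ((¼)*8)*(-237) = 5 + 2*(-237) = 5 - 474 = -469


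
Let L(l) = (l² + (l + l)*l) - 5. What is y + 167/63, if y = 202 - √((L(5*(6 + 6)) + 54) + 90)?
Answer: 12893/63 - √10939 ≈ 100.06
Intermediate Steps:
L(l) = -5 + 3*l² (L(l) = (l² + (2*l)*l) - 5 = (l² + 2*l²) - 5 = 3*l² - 5 = -5 + 3*l²)
y = 202 - √10939 (y = 202 - √(((-5 + 3*(5*(6 + 6))²) + 54) + 90) = 202 - √(((-5 + 3*(5*12)²) + 54) + 90) = 202 - √(((-5 + 3*60²) + 54) + 90) = 202 - √(((-5 + 3*3600) + 54) + 90) = 202 - √(((-5 + 10800) + 54) + 90) = 202 - √((10795 + 54) + 90) = 202 - √(10849 + 90) = 202 - √10939 ≈ 97.410)
y + 167/63 = (202 - √10939) + 167/63 = 12893/63 - √10939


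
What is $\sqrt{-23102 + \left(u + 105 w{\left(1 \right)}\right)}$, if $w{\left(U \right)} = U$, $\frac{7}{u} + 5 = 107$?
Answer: $\frac{i \sqrt{239260074}}{102} \approx 151.65 i$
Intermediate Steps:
$u = \frac{7}{102}$ ($u = \frac{7}{-5 + 107} = \frac{7}{102} \approx 0.068627$)
$\sqrt{-23102 + \left(u + 105 w{\left(1 \right)}\right)} = \sqrt{-23102 + \left(\frac{7}{102} + 105 \cdot 1\right)} = \sqrt{-23102 + \left(\frac{7}{102} + 105\right)} = \sqrt{-23102 + \frac{10717}{102}} = \sqrt{- \frac{2345687}{102}} = \frac{i \sqrt{239260074}}{102}$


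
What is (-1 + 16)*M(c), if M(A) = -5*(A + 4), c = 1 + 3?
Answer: -600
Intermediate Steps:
c = 4
M(A) = -20 - 5*A (M(A) = -5*(4 + A) = -20 - 5*A)
(-1 + 16)*M(c) = (-1 + 16)*(-20 - 5*4) = 15*(-20 - 20) = 15*(-40) = -600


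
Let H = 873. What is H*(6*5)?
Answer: 26190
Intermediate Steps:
H*(6*5) = 873*(6*5) = 873*30 = 26190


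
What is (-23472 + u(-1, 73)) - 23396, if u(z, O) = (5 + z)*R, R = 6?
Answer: -46844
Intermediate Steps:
u(z, O) = 30 + 6*z (u(z, O) = (5 + z)*6 = 30 + 6*z)
(-23472 + u(-1, 73)) - 23396 = (-23472 + (30 + 6*(-1))) - 23396 = (-23472 + (30 - 6)) - 23396 = (-23472 + 24) - 23396 = -23448 - 23396 = -46844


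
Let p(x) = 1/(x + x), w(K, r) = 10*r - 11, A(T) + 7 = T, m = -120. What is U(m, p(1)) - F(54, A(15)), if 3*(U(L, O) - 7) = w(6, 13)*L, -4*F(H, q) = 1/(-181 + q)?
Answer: -3289077/692 ≈ -4753.0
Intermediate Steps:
A(T) = -7 + T
w(K, r) = -11 + 10*r
F(H, q) = -1/(4*(-181 + q))
p(x) = 1/(2*x)
U(L, O) = 7 + 119*L/3 (U(L, O) = 7 + ((-11 + 10*13)*L)/3 = 7 + ((-11 + 130)*L)/3 = 7 + (119*L)/3 = 7 + 119*L/3)
U(m, p(1)) - F(54, A(15)) = (7 + (119/3)*(-120)) - (-1)/(-724 + 4*(-7 + 15)) = (7 - 4760) - (-1)/(-724 + 4*8) = -4753 - (-1)/(-724 + 32) = -4753 - (-1)/(-692) = -4753 - (-1)*(-1)/692 = -4753 - 1*1/692 = -4753 - 1/692 = -3289077/692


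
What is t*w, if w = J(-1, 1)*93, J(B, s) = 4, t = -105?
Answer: -39060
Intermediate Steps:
w = 372 (w = 4*93 = 372)
t*w = -105*372 = -39060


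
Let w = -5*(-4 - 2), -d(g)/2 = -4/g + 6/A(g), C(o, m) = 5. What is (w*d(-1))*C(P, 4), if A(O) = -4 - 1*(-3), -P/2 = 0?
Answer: 600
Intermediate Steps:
P = 0 (P = -2*0 = 0)
A(O) = -1 (A(O) = -4 + 3 = -1)
d(g) = 12 + 8/g (d(g) = -2*(-4/g + 6/(-1)) = -2*(-4/g + 6*(-1)) = -2*(-4/g - 6) = -2*(-6 - 4/g) = 12 + 8/g)
w = 30 (w = -5*(-6) = 30)
(w*d(-1))*C(P, 4) = (30*(12 + 8/(-1)))*5 = (30*(12 + 8*(-1)))*5 = (30*(12 - 8))*5 = (30*4)*5 = 120*5 = 600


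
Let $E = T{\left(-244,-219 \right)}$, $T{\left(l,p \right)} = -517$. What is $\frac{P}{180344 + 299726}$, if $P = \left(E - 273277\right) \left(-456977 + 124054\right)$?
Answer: $\frac{45576159931}{240035} \approx 1.8987 \cdot 10^{5}$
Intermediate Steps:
$E = -517$
$P = 91152319862$ ($P = \left(-517 - 273277\right) \left(-456977 + 124054\right) = \left(-517 - 273277\right) \left(-332923\right) = \left(-273794\right) \left(-332923\right) = 91152319862$)
$\frac{P}{180344 + 299726} = \frac{91152319862}{180344 + 299726} = \frac{91152319862}{480070} = 91152319862 \cdot \frac{1}{480070} = \frac{45576159931}{240035}$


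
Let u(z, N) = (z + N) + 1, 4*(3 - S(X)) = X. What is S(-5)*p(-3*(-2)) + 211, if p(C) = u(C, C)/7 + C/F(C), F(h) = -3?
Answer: 5891/28 ≈ 210.39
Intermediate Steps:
S(X) = 3 - X/4
u(z, N) = 1 + N + z (u(z, N) = (N + z) + 1 = 1 + N + z)
p(C) = 1/7 - C/21 (p(C) = (1 + C + C)/7 + C/(-3) = (1 + 2*C)*(1/7) + C*(-1/3) = (1/7 + 2*C/7) - C/3 = 1/7 - C/21)
S(-5)*p(-3*(-2)) + 211 = (3 - 1/4*(-5))*(1/7 - (-1)*(-2)/7) + 211 = (3 + 5/4)*(1/7 - 1/21*6) + 211 = 17*(1/7 - 2/7)/4 + 211 = (17/4)*(-1/7) + 211 = -17/28 + 211 = 5891/28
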